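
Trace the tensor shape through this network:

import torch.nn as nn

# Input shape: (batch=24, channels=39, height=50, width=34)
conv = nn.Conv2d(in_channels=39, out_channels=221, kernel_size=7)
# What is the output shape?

Input shape: (24, 39, 50, 34)
Output shape: (24, 221, 44, 28)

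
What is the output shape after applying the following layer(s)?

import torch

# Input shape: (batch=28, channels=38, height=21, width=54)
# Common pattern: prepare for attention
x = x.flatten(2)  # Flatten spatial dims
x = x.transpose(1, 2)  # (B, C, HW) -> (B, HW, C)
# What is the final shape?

Input shape: (28, 38, 21, 54)
  -> after flatten(2): (28, 38, 1134)
Output shape: (28, 1134, 38)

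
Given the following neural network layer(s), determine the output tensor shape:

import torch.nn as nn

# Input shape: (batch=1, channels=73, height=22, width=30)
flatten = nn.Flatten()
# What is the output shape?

Input shape: (1, 73, 22, 30)
Output shape: (1, 48180)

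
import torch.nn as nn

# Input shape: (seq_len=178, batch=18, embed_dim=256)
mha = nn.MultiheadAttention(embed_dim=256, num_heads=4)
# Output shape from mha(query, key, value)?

Input shape: (178, 18, 256)
Output shape: (178, 18, 256)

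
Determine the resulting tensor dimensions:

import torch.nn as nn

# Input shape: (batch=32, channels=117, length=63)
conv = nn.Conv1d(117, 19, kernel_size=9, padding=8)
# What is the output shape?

Input shape: (32, 117, 63)
Output shape: (32, 19, 71)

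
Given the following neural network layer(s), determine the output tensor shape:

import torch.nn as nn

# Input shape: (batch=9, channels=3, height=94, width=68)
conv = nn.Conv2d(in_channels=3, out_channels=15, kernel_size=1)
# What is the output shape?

Input shape: (9, 3, 94, 68)
Output shape: (9, 15, 94, 68)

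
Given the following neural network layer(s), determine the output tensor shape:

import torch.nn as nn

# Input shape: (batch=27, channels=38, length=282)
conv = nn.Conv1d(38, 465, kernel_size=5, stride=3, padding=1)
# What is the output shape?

Input shape: (27, 38, 282)
Output shape: (27, 465, 94)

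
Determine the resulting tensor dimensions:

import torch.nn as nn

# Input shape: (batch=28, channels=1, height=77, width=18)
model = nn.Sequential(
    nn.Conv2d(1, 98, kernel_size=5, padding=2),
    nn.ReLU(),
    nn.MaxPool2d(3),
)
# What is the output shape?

Input shape: (28, 1, 77, 18)
  -> after Conv2d: (28, 98, 77, 18)
  -> after ReLU: (28, 98, 77, 18)
Output shape: (28, 98, 25, 6)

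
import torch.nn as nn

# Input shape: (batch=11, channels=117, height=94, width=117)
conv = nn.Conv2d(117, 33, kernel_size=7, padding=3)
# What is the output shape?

Input shape: (11, 117, 94, 117)
Output shape: (11, 33, 94, 117)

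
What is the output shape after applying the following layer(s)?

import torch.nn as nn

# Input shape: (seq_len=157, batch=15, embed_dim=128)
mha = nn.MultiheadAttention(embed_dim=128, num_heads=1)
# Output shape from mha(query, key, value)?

Input shape: (157, 15, 128)
Output shape: (157, 15, 128)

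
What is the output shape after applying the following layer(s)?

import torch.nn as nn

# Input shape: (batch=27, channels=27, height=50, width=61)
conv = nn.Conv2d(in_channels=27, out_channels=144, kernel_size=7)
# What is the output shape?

Input shape: (27, 27, 50, 61)
Output shape: (27, 144, 44, 55)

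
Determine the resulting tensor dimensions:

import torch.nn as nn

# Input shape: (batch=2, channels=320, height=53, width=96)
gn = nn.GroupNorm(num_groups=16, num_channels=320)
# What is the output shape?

Input shape: (2, 320, 53, 96)
Output shape: (2, 320, 53, 96)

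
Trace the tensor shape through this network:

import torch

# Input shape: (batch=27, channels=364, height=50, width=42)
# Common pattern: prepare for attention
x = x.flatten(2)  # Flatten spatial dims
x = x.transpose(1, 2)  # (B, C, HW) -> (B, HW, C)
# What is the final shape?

Input shape: (27, 364, 50, 42)
  -> after flatten(2): (27, 364, 2100)
Output shape: (27, 2100, 364)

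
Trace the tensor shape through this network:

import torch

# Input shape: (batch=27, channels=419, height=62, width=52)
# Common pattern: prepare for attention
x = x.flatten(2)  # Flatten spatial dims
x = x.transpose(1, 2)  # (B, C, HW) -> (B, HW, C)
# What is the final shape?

Input shape: (27, 419, 62, 52)
  -> after flatten(2): (27, 419, 3224)
Output shape: (27, 3224, 419)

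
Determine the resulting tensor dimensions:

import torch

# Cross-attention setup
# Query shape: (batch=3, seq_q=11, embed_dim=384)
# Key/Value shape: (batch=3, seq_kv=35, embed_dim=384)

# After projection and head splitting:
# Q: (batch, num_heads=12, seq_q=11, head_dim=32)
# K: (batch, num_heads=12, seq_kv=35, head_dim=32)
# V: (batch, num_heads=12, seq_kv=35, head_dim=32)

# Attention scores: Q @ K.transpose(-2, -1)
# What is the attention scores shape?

Input shape: (3, 11, 384)
Output shape: (3, 12, 11, 35)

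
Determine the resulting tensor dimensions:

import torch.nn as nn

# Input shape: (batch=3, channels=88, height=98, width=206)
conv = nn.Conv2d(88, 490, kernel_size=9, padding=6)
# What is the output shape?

Input shape: (3, 88, 98, 206)
Output shape: (3, 490, 102, 210)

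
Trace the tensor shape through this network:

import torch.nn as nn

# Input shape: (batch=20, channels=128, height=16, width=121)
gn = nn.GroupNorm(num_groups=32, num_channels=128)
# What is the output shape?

Input shape: (20, 128, 16, 121)
Output shape: (20, 128, 16, 121)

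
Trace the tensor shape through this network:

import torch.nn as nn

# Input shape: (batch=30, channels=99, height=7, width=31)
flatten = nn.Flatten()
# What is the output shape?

Input shape: (30, 99, 7, 31)
Output shape: (30, 21483)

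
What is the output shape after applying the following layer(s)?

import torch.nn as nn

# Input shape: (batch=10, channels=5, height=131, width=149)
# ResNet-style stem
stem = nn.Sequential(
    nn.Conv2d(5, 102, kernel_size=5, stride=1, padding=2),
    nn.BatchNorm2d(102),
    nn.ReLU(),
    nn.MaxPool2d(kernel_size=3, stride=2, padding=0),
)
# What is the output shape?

Input shape: (10, 5, 131, 149)
  -> after Conv2d 5x5 stride=1: (10, 102, 131, 149)
Output shape: (10, 102, 65, 74)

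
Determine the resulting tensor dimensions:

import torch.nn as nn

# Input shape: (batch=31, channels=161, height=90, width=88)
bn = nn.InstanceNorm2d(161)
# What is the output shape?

Input shape: (31, 161, 90, 88)
Output shape: (31, 161, 90, 88)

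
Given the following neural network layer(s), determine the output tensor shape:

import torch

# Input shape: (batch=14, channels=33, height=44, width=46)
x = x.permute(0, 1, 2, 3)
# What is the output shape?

Input shape: (14, 33, 44, 46)
Output shape: (14, 33, 44, 46)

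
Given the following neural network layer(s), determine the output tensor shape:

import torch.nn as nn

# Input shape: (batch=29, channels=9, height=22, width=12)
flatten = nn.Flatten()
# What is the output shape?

Input shape: (29, 9, 22, 12)
Output shape: (29, 2376)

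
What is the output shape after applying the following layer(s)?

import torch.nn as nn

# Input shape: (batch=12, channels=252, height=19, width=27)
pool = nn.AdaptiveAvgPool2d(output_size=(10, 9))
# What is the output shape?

Input shape: (12, 252, 19, 27)
Output shape: (12, 252, 10, 9)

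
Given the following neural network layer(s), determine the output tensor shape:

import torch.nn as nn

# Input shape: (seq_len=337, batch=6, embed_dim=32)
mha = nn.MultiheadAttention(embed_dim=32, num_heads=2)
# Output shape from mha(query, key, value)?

Input shape: (337, 6, 32)
Output shape: (337, 6, 32)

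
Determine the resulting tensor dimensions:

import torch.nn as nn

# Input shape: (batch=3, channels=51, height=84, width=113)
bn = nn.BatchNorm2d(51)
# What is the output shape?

Input shape: (3, 51, 84, 113)
Output shape: (3, 51, 84, 113)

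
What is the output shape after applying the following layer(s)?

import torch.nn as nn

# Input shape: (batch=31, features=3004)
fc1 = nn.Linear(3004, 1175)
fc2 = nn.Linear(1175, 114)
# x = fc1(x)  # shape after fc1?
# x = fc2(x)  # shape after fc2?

Input shape: (31, 3004)
  -> after fc1: (31, 1175)
Output shape: (31, 114)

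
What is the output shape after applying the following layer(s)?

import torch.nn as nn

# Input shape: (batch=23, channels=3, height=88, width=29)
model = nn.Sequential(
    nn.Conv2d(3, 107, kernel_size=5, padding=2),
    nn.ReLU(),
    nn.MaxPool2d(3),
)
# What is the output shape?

Input shape: (23, 3, 88, 29)
  -> after Conv2d: (23, 107, 88, 29)
  -> after ReLU: (23, 107, 88, 29)
Output shape: (23, 107, 29, 9)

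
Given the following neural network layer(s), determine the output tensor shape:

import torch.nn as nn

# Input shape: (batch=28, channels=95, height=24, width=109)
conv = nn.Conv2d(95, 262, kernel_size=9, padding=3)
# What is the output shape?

Input shape: (28, 95, 24, 109)
Output shape: (28, 262, 22, 107)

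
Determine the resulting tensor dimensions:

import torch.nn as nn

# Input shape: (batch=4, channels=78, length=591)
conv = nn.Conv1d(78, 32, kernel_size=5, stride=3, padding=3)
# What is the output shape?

Input shape: (4, 78, 591)
Output shape: (4, 32, 198)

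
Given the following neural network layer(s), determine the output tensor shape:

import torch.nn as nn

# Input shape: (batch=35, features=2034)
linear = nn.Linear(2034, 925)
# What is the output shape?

Input shape: (35, 2034)
Output shape: (35, 925)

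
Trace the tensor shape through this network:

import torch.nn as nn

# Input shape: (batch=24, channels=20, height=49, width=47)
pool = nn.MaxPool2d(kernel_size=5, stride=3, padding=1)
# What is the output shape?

Input shape: (24, 20, 49, 47)
Output shape: (24, 20, 16, 15)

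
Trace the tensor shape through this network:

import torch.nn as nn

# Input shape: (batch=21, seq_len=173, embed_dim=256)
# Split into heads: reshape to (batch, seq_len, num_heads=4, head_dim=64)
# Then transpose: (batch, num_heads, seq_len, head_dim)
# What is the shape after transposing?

Input shape: (21, 173, 256)
  -> after reshape: (21, 173, 4, 64)
Output shape: (21, 4, 173, 64)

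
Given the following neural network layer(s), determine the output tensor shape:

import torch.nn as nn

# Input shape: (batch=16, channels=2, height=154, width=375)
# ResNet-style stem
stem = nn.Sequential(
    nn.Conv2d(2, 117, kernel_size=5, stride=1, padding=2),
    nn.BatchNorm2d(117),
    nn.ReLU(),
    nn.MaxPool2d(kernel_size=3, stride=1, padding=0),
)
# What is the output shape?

Input shape: (16, 2, 154, 375)
  -> after Conv2d 5x5 stride=1: (16, 117, 154, 375)
Output shape: (16, 117, 152, 373)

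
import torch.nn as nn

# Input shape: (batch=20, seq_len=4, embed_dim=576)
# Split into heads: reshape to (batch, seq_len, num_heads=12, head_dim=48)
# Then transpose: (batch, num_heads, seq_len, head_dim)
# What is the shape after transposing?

Input shape: (20, 4, 576)
  -> after reshape: (20, 4, 12, 48)
Output shape: (20, 12, 4, 48)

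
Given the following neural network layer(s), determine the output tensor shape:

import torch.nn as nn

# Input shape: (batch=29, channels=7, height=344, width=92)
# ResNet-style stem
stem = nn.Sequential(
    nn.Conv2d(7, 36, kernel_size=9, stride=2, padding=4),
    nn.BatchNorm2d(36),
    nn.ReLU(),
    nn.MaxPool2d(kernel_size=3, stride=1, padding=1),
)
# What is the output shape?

Input shape: (29, 7, 344, 92)
  -> after Conv2d 9x9 stride=2: (29, 36, 172, 46)
Output shape: (29, 36, 172, 46)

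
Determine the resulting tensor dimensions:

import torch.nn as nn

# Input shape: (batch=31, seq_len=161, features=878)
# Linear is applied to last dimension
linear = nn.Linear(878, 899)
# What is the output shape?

Input shape: (31, 161, 878)
Output shape: (31, 161, 899)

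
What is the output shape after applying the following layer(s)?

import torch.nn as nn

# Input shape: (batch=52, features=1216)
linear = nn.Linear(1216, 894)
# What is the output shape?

Input shape: (52, 1216)
Output shape: (52, 894)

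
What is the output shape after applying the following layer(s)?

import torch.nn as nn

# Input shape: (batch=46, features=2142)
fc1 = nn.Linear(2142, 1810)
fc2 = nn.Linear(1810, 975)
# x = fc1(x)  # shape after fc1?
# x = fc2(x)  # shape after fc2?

Input shape: (46, 2142)
  -> after fc1: (46, 1810)
Output shape: (46, 975)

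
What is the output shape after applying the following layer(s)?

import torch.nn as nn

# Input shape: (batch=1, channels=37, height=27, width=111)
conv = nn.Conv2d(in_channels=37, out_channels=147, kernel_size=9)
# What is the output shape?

Input shape: (1, 37, 27, 111)
Output shape: (1, 147, 19, 103)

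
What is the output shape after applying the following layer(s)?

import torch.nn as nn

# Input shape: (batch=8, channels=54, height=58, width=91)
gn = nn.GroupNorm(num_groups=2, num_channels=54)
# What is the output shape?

Input shape: (8, 54, 58, 91)
Output shape: (8, 54, 58, 91)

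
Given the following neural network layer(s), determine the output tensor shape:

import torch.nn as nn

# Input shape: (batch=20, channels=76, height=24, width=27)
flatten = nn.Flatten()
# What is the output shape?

Input shape: (20, 76, 24, 27)
Output shape: (20, 49248)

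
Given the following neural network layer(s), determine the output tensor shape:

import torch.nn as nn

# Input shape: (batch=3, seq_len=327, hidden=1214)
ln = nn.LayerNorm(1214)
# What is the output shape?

Input shape: (3, 327, 1214)
Output shape: (3, 327, 1214)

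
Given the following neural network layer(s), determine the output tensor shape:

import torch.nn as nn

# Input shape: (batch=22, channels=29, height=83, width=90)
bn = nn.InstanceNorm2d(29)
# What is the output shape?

Input shape: (22, 29, 83, 90)
Output shape: (22, 29, 83, 90)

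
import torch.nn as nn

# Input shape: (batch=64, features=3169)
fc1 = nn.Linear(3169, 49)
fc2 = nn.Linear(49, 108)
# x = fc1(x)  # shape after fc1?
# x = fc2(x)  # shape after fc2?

Input shape: (64, 3169)
  -> after fc1: (64, 49)
Output shape: (64, 108)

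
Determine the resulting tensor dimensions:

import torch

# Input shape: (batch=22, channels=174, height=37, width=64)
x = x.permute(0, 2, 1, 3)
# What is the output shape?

Input shape: (22, 174, 37, 64)
Output shape: (22, 37, 174, 64)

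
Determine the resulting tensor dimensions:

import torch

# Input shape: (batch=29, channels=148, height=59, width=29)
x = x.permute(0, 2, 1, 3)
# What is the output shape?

Input shape: (29, 148, 59, 29)
Output shape: (29, 59, 148, 29)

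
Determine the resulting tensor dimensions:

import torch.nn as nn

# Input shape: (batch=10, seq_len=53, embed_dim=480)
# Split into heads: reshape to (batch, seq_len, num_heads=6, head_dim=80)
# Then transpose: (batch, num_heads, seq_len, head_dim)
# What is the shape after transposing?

Input shape: (10, 53, 480)
  -> after reshape: (10, 53, 6, 80)
Output shape: (10, 6, 53, 80)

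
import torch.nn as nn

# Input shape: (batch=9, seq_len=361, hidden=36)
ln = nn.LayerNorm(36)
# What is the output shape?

Input shape: (9, 361, 36)
Output shape: (9, 361, 36)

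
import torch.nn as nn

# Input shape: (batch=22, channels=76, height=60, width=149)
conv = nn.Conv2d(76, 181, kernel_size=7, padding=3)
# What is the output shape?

Input shape: (22, 76, 60, 149)
Output shape: (22, 181, 60, 149)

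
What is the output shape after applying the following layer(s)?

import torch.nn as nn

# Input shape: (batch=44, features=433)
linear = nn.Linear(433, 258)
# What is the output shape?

Input shape: (44, 433)
Output shape: (44, 258)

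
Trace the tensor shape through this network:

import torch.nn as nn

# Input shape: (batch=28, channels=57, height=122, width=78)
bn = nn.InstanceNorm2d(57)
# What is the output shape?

Input shape: (28, 57, 122, 78)
Output shape: (28, 57, 122, 78)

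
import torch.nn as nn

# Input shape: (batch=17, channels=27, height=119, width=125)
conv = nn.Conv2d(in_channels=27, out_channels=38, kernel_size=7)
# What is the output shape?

Input shape: (17, 27, 119, 125)
Output shape: (17, 38, 113, 119)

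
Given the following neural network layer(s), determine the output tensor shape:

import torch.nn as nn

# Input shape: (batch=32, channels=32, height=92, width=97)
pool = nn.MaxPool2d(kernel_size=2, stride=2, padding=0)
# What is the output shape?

Input shape: (32, 32, 92, 97)
Output shape: (32, 32, 46, 48)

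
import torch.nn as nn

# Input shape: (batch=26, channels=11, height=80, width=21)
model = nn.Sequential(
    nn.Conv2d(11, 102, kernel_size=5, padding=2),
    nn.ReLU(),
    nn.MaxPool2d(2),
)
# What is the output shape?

Input shape: (26, 11, 80, 21)
  -> after Conv2d: (26, 102, 80, 21)
  -> after ReLU: (26, 102, 80, 21)
Output shape: (26, 102, 40, 10)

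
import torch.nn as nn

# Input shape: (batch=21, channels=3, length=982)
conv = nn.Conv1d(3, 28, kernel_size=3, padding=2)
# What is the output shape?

Input shape: (21, 3, 982)
Output shape: (21, 28, 984)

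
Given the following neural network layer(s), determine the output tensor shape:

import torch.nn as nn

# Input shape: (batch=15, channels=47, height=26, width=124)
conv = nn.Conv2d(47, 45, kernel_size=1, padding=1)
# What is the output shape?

Input shape: (15, 47, 26, 124)
Output shape: (15, 45, 28, 126)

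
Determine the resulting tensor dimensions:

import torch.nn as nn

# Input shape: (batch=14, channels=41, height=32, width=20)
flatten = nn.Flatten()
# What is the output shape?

Input shape: (14, 41, 32, 20)
Output shape: (14, 26240)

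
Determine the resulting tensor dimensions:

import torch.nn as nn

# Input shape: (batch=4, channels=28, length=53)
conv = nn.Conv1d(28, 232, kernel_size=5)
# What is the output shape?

Input shape: (4, 28, 53)
Output shape: (4, 232, 49)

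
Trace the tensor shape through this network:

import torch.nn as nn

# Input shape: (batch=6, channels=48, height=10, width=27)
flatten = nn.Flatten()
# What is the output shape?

Input shape: (6, 48, 10, 27)
Output shape: (6, 12960)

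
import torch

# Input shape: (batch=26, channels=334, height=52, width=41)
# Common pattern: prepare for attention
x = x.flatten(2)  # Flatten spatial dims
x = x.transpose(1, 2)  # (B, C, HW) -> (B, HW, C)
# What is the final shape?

Input shape: (26, 334, 52, 41)
  -> after flatten(2): (26, 334, 2132)
Output shape: (26, 2132, 334)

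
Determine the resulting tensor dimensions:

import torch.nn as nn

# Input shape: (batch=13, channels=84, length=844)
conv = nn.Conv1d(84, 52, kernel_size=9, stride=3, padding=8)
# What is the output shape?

Input shape: (13, 84, 844)
Output shape: (13, 52, 284)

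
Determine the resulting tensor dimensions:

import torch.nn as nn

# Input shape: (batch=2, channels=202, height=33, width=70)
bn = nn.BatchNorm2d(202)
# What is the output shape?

Input shape: (2, 202, 33, 70)
Output shape: (2, 202, 33, 70)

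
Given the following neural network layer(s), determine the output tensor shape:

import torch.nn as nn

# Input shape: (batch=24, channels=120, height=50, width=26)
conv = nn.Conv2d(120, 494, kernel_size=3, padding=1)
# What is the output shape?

Input shape: (24, 120, 50, 26)
Output shape: (24, 494, 50, 26)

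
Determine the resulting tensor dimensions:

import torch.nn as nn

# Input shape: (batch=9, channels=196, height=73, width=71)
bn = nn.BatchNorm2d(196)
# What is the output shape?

Input shape: (9, 196, 73, 71)
Output shape: (9, 196, 73, 71)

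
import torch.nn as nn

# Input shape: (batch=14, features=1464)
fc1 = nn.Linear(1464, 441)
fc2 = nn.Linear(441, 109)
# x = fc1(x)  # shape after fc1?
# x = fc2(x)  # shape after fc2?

Input shape: (14, 1464)
  -> after fc1: (14, 441)
Output shape: (14, 109)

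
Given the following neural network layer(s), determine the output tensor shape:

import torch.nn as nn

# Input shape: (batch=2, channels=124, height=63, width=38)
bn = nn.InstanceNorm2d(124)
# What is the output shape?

Input shape: (2, 124, 63, 38)
Output shape: (2, 124, 63, 38)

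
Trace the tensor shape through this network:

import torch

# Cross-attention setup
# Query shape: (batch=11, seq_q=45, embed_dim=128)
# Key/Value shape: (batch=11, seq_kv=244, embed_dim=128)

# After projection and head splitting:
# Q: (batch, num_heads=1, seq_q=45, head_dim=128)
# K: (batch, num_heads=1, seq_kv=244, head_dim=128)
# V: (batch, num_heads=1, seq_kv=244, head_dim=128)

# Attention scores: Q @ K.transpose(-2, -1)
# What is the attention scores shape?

Input shape: (11, 45, 128)
Output shape: (11, 1, 45, 244)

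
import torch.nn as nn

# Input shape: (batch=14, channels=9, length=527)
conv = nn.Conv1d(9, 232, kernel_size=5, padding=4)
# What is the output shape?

Input shape: (14, 9, 527)
Output shape: (14, 232, 531)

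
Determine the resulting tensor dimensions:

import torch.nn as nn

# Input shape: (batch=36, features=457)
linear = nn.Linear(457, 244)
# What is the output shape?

Input shape: (36, 457)
Output shape: (36, 244)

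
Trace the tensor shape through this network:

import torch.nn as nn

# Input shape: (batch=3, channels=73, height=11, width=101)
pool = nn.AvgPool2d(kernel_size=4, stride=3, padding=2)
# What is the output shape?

Input shape: (3, 73, 11, 101)
Output shape: (3, 73, 4, 34)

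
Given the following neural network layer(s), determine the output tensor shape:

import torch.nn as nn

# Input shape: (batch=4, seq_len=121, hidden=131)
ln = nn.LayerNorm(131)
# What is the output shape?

Input shape: (4, 121, 131)
Output shape: (4, 121, 131)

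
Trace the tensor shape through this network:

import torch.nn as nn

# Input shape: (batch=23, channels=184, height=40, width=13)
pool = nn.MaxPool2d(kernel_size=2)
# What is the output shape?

Input shape: (23, 184, 40, 13)
Output shape: (23, 184, 20, 6)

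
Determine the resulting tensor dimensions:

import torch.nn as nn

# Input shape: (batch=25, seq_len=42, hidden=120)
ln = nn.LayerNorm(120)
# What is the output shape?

Input shape: (25, 42, 120)
Output shape: (25, 42, 120)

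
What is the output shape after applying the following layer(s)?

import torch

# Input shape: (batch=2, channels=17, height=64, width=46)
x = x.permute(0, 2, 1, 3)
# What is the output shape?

Input shape: (2, 17, 64, 46)
Output shape: (2, 64, 17, 46)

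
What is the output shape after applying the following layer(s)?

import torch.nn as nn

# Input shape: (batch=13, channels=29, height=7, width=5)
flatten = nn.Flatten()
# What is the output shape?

Input shape: (13, 29, 7, 5)
Output shape: (13, 1015)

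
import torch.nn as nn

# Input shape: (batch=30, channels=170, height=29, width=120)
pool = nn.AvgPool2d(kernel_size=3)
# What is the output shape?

Input shape: (30, 170, 29, 120)
Output shape: (30, 170, 9, 40)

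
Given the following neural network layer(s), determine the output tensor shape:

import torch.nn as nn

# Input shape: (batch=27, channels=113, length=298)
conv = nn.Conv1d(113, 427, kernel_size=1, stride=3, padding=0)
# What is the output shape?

Input shape: (27, 113, 298)
Output shape: (27, 427, 100)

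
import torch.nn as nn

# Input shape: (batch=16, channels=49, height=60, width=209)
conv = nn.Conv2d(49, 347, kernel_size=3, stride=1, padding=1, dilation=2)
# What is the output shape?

Input shape: (16, 49, 60, 209)
Output shape: (16, 347, 58, 207)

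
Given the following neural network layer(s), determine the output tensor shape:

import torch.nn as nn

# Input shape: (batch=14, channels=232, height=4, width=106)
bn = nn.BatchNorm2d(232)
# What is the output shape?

Input shape: (14, 232, 4, 106)
Output shape: (14, 232, 4, 106)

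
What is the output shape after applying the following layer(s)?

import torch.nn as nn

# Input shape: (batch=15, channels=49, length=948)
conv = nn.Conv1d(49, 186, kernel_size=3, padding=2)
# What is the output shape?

Input shape: (15, 49, 948)
Output shape: (15, 186, 950)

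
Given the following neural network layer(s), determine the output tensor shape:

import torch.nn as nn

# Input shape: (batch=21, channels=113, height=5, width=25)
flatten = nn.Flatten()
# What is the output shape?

Input shape: (21, 113, 5, 25)
Output shape: (21, 14125)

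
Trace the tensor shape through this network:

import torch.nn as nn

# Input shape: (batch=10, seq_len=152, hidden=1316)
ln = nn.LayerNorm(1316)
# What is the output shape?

Input shape: (10, 152, 1316)
Output shape: (10, 152, 1316)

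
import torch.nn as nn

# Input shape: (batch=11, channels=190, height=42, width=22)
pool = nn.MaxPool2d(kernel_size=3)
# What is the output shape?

Input shape: (11, 190, 42, 22)
Output shape: (11, 190, 14, 7)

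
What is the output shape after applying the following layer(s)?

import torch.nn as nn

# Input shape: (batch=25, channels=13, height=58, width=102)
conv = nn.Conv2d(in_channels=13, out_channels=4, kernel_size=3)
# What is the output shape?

Input shape: (25, 13, 58, 102)
Output shape: (25, 4, 56, 100)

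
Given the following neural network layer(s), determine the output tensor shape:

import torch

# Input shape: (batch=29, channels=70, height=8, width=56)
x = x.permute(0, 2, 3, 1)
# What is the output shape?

Input shape: (29, 70, 8, 56)
Output shape: (29, 8, 56, 70)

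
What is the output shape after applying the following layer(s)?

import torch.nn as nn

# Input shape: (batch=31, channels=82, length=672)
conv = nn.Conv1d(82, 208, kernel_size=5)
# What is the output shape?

Input shape: (31, 82, 672)
Output shape: (31, 208, 668)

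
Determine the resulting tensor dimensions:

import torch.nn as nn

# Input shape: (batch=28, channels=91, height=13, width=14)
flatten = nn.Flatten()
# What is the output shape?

Input shape: (28, 91, 13, 14)
Output shape: (28, 16562)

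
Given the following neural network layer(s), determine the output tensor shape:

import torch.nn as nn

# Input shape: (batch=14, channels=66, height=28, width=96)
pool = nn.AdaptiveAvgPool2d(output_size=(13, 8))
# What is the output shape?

Input shape: (14, 66, 28, 96)
Output shape: (14, 66, 13, 8)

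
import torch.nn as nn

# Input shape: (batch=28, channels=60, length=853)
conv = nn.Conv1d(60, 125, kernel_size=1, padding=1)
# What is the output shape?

Input shape: (28, 60, 853)
Output shape: (28, 125, 855)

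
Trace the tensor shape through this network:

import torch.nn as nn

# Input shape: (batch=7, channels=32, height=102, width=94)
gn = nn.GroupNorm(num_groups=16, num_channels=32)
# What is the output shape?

Input shape: (7, 32, 102, 94)
Output shape: (7, 32, 102, 94)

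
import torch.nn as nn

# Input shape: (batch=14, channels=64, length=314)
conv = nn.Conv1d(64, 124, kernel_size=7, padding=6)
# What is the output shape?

Input shape: (14, 64, 314)
Output shape: (14, 124, 320)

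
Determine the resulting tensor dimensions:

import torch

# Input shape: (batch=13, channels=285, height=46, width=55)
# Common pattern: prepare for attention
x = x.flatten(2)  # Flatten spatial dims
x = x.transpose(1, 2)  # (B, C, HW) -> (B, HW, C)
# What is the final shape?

Input shape: (13, 285, 46, 55)
  -> after flatten(2): (13, 285, 2530)
Output shape: (13, 2530, 285)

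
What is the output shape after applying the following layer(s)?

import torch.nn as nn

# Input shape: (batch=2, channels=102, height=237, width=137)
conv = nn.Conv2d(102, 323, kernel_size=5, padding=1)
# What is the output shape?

Input shape: (2, 102, 237, 137)
Output shape: (2, 323, 235, 135)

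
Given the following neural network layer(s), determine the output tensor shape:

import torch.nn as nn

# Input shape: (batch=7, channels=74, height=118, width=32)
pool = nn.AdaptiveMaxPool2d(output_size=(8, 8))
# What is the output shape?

Input shape: (7, 74, 118, 32)
Output shape: (7, 74, 8, 8)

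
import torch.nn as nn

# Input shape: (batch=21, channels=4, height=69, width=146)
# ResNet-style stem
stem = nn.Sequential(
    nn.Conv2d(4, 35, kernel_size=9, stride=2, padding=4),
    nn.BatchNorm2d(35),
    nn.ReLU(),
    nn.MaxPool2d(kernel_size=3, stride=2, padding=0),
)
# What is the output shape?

Input shape: (21, 4, 69, 146)
  -> after Conv2d 9x9 stride=2: (21, 35, 35, 73)
Output shape: (21, 35, 17, 36)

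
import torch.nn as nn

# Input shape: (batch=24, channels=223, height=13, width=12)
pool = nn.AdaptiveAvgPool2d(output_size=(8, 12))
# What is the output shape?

Input shape: (24, 223, 13, 12)
Output shape: (24, 223, 8, 12)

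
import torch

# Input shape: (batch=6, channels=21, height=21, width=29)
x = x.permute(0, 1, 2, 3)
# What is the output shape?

Input shape: (6, 21, 21, 29)
Output shape: (6, 21, 21, 29)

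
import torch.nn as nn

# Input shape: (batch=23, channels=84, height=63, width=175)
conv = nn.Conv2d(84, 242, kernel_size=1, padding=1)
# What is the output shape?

Input shape: (23, 84, 63, 175)
Output shape: (23, 242, 65, 177)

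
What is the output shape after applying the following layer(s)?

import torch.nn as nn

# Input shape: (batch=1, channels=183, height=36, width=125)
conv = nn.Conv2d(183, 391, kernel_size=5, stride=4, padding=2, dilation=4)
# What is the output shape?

Input shape: (1, 183, 36, 125)
Output shape: (1, 391, 6, 29)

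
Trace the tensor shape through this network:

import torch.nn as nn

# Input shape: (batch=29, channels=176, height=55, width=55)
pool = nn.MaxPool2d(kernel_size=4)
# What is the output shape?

Input shape: (29, 176, 55, 55)
Output shape: (29, 176, 13, 13)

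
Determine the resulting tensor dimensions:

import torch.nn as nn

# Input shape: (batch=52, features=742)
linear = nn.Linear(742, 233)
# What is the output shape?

Input shape: (52, 742)
Output shape: (52, 233)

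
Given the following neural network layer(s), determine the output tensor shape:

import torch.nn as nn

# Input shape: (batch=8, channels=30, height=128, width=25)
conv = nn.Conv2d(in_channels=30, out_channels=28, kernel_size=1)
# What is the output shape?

Input shape: (8, 30, 128, 25)
Output shape: (8, 28, 128, 25)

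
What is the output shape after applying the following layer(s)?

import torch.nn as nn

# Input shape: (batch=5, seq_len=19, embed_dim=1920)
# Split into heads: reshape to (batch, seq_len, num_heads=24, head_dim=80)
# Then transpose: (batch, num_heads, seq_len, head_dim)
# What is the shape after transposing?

Input shape: (5, 19, 1920)
  -> after reshape: (5, 19, 24, 80)
Output shape: (5, 24, 19, 80)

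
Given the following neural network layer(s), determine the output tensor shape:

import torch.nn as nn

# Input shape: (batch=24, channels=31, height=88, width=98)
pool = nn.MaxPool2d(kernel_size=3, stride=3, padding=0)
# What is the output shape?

Input shape: (24, 31, 88, 98)
Output shape: (24, 31, 29, 32)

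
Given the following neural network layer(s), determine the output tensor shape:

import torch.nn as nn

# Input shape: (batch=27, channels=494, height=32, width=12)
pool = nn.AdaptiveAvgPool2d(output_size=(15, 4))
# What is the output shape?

Input shape: (27, 494, 32, 12)
Output shape: (27, 494, 15, 4)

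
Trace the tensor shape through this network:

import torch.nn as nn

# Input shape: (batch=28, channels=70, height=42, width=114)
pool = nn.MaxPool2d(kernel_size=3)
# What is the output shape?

Input shape: (28, 70, 42, 114)
Output shape: (28, 70, 14, 38)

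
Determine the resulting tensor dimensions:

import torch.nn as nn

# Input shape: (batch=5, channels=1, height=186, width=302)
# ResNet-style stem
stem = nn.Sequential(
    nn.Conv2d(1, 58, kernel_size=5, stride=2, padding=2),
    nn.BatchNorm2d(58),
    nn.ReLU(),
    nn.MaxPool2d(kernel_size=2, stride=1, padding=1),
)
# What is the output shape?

Input shape: (5, 1, 186, 302)
  -> after Conv2d 5x5 stride=2: (5, 58, 93, 151)
Output shape: (5, 58, 94, 152)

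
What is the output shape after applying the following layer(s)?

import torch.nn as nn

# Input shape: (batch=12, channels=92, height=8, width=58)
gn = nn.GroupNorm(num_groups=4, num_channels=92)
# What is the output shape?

Input shape: (12, 92, 8, 58)
Output shape: (12, 92, 8, 58)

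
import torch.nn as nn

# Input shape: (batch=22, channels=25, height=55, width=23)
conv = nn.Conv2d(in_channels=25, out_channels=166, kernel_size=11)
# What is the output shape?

Input shape: (22, 25, 55, 23)
Output shape: (22, 166, 45, 13)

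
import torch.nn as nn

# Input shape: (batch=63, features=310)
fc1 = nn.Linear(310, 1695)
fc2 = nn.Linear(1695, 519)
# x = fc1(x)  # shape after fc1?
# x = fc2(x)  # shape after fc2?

Input shape: (63, 310)
  -> after fc1: (63, 1695)
Output shape: (63, 519)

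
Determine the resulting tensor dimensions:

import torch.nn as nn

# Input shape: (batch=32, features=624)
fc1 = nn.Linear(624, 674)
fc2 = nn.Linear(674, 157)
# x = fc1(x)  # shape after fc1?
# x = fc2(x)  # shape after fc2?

Input shape: (32, 624)
  -> after fc1: (32, 674)
Output shape: (32, 157)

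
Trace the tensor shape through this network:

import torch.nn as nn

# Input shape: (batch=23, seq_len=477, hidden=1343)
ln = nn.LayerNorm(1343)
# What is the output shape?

Input shape: (23, 477, 1343)
Output shape: (23, 477, 1343)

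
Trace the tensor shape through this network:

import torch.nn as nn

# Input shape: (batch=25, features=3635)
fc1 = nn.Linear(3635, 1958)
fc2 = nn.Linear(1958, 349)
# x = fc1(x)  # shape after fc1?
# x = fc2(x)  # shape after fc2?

Input shape: (25, 3635)
  -> after fc1: (25, 1958)
Output shape: (25, 349)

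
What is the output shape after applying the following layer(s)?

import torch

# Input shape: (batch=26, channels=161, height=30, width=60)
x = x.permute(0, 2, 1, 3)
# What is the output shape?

Input shape: (26, 161, 30, 60)
Output shape: (26, 30, 161, 60)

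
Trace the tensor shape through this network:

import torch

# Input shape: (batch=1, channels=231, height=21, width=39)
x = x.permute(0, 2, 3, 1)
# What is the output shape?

Input shape: (1, 231, 21, 39)
Output shape: (1, 21, 39, 231)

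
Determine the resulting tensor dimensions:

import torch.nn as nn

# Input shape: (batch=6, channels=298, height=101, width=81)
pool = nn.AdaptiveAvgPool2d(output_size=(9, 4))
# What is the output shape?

Input shape: (6, 298, 101, 81)
Output shape: (6, 298, 9, 4)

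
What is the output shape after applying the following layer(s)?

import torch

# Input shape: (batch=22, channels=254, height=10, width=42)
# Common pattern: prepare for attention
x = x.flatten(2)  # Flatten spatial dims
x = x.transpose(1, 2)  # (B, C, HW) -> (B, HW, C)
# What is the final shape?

Input shape: (22, 254, 10, 42)
  -> after flatten(2): (22, 254, 420)
Output shape: (22, 420, 254)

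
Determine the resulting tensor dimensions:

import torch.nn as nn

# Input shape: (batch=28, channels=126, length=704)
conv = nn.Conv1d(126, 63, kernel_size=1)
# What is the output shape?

Input shape: (28, 126, 704)
Output shape: (28, 63, 704)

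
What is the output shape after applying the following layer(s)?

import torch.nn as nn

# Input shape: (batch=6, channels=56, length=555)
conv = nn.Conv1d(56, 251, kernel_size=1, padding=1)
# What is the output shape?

Input shape: (6, 56, 555)
Output shape: (6, 251, 557)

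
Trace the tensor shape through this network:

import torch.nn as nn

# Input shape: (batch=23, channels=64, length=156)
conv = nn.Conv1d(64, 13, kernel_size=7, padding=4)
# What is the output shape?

Input shape: (23, 64, 156)
Output shape: (23, 13, 158)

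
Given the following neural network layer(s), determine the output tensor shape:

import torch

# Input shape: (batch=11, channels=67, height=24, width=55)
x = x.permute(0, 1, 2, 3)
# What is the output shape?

Input shape: (11, 67, 24, 55)
Output shape: (11, 67, 24, 55)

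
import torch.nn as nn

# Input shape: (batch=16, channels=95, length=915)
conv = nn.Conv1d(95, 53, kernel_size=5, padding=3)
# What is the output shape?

Input shape: (16, 95, 915)
Output shape: (16, 53, 917)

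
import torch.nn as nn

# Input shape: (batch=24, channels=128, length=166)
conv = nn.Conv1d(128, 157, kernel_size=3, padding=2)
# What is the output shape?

Input shape: (24, 128, 166)
Output shape: (24, 157, 168)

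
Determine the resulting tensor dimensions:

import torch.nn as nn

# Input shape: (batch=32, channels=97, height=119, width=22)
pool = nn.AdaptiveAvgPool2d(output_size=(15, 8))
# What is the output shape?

Input shape: (32, 97, 119, 22)
Output shape: (32, 97, 15, 8)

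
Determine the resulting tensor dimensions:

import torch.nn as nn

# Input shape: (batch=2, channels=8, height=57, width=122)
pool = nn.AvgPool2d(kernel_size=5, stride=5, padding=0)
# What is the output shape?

Input shape: (2, 8, 57, 122)
Output shape: (2, 8, 11, 24)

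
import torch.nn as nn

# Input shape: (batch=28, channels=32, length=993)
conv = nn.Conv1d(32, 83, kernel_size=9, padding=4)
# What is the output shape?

Input shape: (28, 32, 993)
Output shape: (28, 83, 993)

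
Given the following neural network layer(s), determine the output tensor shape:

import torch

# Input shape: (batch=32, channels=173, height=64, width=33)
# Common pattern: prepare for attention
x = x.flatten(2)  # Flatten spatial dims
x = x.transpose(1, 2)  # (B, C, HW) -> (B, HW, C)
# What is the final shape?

Input shape: (32, 173, 64, 33)
  -> after flatten(2): (32, 173, 2112)
Output shape: (32, 2112, 173)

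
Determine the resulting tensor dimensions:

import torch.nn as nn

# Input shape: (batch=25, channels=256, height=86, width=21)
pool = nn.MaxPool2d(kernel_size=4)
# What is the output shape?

Input shape: (25, 256, 86, 21)
Output shape: (25, 256, 21, 5)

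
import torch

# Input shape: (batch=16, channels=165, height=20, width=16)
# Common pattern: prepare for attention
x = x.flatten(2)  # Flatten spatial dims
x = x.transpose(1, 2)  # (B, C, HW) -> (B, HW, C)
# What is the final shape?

Input shape: (16, 165, 20, 16)
  -> after flatten(2): (16, 165, 320)
Output shape: (16, 320, 165)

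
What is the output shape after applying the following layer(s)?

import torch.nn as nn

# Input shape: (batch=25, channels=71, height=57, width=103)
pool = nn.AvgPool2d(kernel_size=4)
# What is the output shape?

Input shape: (25, 71, 57, 103)
Output shape: (25, 71, 14, 25)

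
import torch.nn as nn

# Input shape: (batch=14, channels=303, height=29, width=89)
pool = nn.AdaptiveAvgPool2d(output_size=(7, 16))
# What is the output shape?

Input shape: (14, 303, 29, 89)
Output shape: (14, 303, 7, 16)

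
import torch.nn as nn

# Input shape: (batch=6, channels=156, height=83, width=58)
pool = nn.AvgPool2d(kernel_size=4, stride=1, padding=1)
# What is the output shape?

Input shape: (6, 156, 83, 58)
Output shape: (6, 156, 82, 57)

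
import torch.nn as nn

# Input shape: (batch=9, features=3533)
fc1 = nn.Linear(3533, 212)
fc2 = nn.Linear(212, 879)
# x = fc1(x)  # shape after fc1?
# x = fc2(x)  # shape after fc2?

Input shape: (9, 3533)
  -> after fc1: (9, 212)
Output shape: (9, 879)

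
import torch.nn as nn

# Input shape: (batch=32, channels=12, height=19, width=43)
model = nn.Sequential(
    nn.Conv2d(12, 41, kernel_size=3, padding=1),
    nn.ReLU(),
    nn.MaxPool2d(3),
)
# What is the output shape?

Input shape: (32, 12, 19, 43)
  -> after Conv2d: (32, 41, 19, 43)
  -> after ReLU: (32, 41, 19, 43)
Output shape: (32, 41, 6, 14)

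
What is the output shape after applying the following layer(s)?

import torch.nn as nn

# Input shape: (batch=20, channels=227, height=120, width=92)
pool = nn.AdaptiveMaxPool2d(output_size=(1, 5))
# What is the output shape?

Input shape: (20, 227, 120, 92)
Output shape: (20, 227, 1, 5)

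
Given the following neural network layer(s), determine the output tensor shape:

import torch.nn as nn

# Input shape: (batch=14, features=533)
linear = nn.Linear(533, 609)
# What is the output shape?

Input shape: (14, 533)
Output shape: (14, 609)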